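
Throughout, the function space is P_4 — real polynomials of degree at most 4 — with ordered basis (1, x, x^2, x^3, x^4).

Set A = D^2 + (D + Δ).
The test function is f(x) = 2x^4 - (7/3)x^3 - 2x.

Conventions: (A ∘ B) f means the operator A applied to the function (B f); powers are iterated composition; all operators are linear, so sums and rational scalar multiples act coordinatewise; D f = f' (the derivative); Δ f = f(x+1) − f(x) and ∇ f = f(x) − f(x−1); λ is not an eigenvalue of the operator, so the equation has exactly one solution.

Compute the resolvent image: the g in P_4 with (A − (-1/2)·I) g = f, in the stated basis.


the result is g(x) = 4x^4 - (206/3)x^3 + 680x^2 - 4240x + 39028/3

write g with unknown coordinates in the stated basis and equate coefficients in (A − (-1/2)·I) g = f
solving from the highest basis element down gives g = 4x^4 - (206/3)x^3 + 680x^2 - 4240x + 39028/3
check: A g = 32x^3 - 340x^2 + 2118x - 19514/3
so A g − (-1/2)·g = 2x^4 - (7/3)x^3 - 2x = f ✓


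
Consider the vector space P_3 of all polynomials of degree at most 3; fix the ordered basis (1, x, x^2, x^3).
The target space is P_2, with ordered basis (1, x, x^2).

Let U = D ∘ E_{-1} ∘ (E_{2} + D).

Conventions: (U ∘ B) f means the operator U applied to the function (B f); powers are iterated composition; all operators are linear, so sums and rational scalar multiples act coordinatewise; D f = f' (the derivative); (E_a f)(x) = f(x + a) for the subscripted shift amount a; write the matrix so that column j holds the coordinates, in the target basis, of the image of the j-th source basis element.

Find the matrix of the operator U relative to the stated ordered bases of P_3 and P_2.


the matrix is [[0, 1, 4, -3]; [0, 0, 2, 12]; [0, 0, 0, 3]] (rows listed top to bottom)

image of 1: 0
image of x: 1
image of x^2: 2x + 4
image of x^3: 3x^2 + 12x - 3
each image's coordinates form column j of the matrix


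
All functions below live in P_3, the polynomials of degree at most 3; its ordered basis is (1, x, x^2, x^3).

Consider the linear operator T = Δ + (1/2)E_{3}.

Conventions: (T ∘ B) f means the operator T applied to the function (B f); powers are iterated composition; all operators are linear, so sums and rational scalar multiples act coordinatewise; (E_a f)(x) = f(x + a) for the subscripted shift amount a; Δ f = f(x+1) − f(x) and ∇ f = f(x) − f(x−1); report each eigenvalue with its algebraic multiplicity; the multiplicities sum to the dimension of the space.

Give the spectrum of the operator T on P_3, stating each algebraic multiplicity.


λ = 1/2 (multiplicity 4)

image of 1: 1/2
image of x: (1/2)x + 5/2
image of x^2: (1/2)x^2 + 5x + 11/2
image of x^3: (1/2)x^3 + (15/2)x^2 + (33/2)x + 29/2
the matrix is upper triangular; its diagonal is (1/2, 1/2, 1/2, 1/2)
for a triangular matrix the eigenvalues are the diagonal entries, with algebraic multiplicity their repetition count


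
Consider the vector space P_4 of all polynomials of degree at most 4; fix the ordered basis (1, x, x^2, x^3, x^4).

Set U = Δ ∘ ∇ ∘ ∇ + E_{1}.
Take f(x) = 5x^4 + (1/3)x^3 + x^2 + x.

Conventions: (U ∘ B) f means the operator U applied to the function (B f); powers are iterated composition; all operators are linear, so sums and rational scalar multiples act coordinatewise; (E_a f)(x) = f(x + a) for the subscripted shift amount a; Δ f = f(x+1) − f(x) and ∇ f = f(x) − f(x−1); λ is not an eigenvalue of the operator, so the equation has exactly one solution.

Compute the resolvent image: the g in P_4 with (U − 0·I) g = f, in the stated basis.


write g with unknown coordinates in the stated basis and equate coefficients in (U − 0·I) g = f
solving from the highest basis element down gives g = 5x^4 - (59/3)x^3 + 30x^2 - 140x + 908/3
check: U g = 5x^4 + (1/3)x^3 + x^2 + x
so U g − 0·g = 5x^4 + (1/3)x^3 + x^2 + x = f ✓

the image equals g(x) = 5x^4 - (59/3)x^3 + 30x^2 - 140x + 908/3


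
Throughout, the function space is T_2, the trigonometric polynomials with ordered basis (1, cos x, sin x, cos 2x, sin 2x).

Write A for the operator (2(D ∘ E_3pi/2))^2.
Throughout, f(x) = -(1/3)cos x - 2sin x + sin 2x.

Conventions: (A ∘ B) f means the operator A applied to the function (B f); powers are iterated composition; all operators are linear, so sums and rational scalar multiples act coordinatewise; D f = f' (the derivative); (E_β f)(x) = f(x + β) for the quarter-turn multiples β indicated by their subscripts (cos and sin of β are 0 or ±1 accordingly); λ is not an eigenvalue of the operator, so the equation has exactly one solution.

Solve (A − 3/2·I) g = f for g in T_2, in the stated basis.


write g with unknown coordinates in the stated basis and equate coefficients in (A − 3/2·I) g = f
solving from the highest basis element down gives g = -(2/15)cos x - (4/5)sin x - (2/35)sin 2x
check: A g = -(8/15)cos x - (16/5)sin x + (32/35)sin 2x
so A g − 3/2·g = -(1/3)cos x - 2sin x + sin 2x = f ✓

the result is g(x) = -(2/15)cos x - (4/5)sin x - (2/35)sin 2x


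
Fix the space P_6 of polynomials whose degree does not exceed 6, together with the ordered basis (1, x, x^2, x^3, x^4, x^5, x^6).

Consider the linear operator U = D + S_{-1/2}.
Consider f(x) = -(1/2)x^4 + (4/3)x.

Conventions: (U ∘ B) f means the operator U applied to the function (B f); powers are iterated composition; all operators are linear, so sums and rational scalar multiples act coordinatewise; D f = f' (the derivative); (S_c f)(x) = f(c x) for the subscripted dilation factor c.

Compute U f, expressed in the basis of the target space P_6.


D f = -2x^3 + 4/3
S_{-1/2} f = -(1/32)x^4 - (2/3)x
(D + S_{-1/2}) f = -(1/32)x^4 - 2x^3 - (2/3)x + 4/3

the result is g(x) = -(1/32)x^4 - 2x^3 - (2/3)x + 4/3


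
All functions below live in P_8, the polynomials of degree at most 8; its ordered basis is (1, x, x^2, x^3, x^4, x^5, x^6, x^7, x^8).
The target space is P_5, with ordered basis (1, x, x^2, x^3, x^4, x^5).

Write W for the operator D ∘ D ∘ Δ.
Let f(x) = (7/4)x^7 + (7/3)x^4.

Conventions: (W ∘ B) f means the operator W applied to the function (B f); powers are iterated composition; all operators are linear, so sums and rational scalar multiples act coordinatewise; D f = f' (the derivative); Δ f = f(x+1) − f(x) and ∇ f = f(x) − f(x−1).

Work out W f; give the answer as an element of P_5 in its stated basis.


the result is g(x) = (735/2)x^4 + 735x^3 + 735x^2 + (847/2)x + 203/2

Δ f = (49/4)x^6 + (147/4)x^5 + (245/4)x^4 + (847/12)x^3 + (203/4)x^2 + (259/12)x + 49/12
D Δ f = (147/2)x^5 + (735/4)x^4 + 245x^3 + (847/4)x^2 + (203/2)x + 259/12
D D Δ f = (735/2)x^4 + 735x^3 + 735x^2 + (847/2)x + 203/2


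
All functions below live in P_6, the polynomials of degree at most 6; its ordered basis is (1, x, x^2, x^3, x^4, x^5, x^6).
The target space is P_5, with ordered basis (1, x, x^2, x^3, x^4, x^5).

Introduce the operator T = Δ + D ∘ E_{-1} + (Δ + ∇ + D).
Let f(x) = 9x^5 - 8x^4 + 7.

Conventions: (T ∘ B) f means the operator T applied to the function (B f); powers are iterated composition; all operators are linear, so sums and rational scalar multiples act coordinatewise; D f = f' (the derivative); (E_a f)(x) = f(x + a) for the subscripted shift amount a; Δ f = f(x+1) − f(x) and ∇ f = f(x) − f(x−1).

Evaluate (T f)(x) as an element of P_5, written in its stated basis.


Δ f = 45x^4 + 58x^3 + 42x^2 + 13x + 1
E_{-1} f = 9x^5 - 53x^4 + 122x^3 - 138x^2 + 77x - 10
D E_{-1} f = 45x^4 - 212x^3 + 366x^2 - 276x + 77
Δ f = 45x^4 + 58x^3 + 42x^2 + 13x + 1
∇ f = 45x^4 - 122x^3 + 138x^2 - 77x + 17
D f = 45x^4 - 32x^3
(Δ + ∇ + D) f = 135x^4 - 96x^3 + 180x^2 - 64x + 18
(Δ + D ∘ E_{-1} + (Δ + ∇ + D)) f = 225x^4 - 250x^3 + 588x^2 - 327x + 96

g(x) = 225x^4 - 250x^3 + 588x^2 - 327x + 96


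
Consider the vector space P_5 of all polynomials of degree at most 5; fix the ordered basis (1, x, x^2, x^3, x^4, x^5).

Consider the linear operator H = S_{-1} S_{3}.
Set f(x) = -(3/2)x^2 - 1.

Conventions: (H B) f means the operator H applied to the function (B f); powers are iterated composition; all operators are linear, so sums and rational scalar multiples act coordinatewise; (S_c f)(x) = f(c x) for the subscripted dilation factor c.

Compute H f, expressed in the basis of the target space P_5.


the image equals g(x) = -(27/2)x^2 - 1

S_{3} f = -(27/2)x^2 - 1
S_{-1} S_{3} f = -(27/2)x^2 - 1


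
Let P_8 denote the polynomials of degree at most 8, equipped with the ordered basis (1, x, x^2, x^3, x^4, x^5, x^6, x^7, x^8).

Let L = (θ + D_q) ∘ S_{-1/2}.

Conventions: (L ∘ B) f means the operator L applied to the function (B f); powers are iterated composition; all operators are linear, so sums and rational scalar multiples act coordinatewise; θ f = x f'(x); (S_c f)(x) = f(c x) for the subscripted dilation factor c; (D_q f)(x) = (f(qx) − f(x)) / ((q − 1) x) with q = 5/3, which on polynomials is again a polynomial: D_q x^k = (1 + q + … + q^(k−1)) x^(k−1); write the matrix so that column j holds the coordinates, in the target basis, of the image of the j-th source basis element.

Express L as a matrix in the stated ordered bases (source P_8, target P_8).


image of 1: 0
image of x: -(1/2)x - 1/2
image of x^2: (1/2)x^2 + (2/3)x
image of x^3: -(3/8)x^3 - (49/72)x^2
image of x^4: (1/4)x^4 + (17/27)x^3
image of x^5: -(5/32)x^5 - (1441/2592)x^4
image of x^6: (3/32)x^6 + (931/1944)x^5
image of x^7: -(7/128)x^7 - (37969/93312)x^6
image of x^8: (1/32)x^8 + (6001/17496)x^7
each image's coordinates form column j of the matrix

the matrix is [[0, -1/2, 0, 0, 0, 0, 0, 0, 0]; [0, -1/2, 2/3, 0, 0, 0, 0, 0, 0]; [0, 0, 1/2, -49/72, 0, 0, 0, 0, 0]; [0, 0, 0, -3/8, 17/27, 0, 0, 0, 0]; [0, 0, 0, 0, 1/4, -1441/2592, 0, 0, 0]; [0, 0, 0, 0, 0, -5/32, 931/1944, 0, 0]; [0, 0, 0, 0, 0, 0, 3/32, -37969/93312, 0]; [0, 0, 0, 0, 0, 0, 0, -7/128, 6001/17496]; [0, 0, 0, 0, 0, 0, 0, 0, 1/32]] (rows listed top to bottom)


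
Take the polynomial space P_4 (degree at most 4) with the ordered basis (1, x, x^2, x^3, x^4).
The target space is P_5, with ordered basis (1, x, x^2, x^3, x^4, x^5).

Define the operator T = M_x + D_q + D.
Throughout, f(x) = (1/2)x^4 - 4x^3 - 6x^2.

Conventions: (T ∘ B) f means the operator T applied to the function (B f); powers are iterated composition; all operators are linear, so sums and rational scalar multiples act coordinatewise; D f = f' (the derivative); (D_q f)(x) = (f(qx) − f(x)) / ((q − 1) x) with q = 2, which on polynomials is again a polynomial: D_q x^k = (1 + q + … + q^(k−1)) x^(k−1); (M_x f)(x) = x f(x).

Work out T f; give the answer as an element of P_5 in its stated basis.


the result is g(x) = (1/2)x^5 - 4x^4 + (7/2)x^3 - 40x^2 - 30x

M_x f = (1/2)x^5 - 4x^4 - 6x^3
D_q f = (15/2)x^3 - 28x^2 - 18x
D f = 2x^3 - 12x^2 - 12x
(M_x + D_q + D) f = (1/2)x^5 - 4x^4 + (7/2)x^3 - 40x^2 - 30x


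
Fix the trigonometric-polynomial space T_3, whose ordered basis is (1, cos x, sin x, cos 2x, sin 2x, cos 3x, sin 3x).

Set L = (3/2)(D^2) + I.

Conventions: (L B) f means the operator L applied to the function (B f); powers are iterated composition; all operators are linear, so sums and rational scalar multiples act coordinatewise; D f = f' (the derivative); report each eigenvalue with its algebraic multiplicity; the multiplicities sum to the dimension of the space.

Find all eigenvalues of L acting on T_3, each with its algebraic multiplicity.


λ = -25/2 (multiplicity 2), λ = -5 (multiplicity 2), λ = -1/2 (multiplicity 2), λ = 1 (multiplicity 1)

image of 1: 1
image of cos x: -(1/2)cos x
image of sin x: -(1/2)sin x
image of cos 2x: -5cos 2x
image of sin 2x: -5sin 2x
image of cos 3x: -(25/2)cos 3x
image of sin 3x: -(25/2)sin 3x
the matrix is diagonal; its diagonal is (1, -1/2, -1/2, -5, -5, -25/2, -25/2)
for a triangular matrix the eigenvalues are the diagonal entries, with algebraic multiplicity their repetition count


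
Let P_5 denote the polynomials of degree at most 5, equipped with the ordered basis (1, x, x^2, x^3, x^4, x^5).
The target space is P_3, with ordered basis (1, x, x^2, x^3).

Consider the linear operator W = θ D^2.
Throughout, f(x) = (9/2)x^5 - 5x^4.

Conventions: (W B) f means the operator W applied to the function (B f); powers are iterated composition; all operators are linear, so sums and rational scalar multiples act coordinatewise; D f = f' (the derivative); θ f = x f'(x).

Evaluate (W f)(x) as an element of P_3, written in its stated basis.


D f = (45/2)x^4 - 20x^3
D D f = 90x^3 - 60x^2
θ D^2 f = 270x^3 - 120x^2

g(x) = 270x^3 - 120x^2


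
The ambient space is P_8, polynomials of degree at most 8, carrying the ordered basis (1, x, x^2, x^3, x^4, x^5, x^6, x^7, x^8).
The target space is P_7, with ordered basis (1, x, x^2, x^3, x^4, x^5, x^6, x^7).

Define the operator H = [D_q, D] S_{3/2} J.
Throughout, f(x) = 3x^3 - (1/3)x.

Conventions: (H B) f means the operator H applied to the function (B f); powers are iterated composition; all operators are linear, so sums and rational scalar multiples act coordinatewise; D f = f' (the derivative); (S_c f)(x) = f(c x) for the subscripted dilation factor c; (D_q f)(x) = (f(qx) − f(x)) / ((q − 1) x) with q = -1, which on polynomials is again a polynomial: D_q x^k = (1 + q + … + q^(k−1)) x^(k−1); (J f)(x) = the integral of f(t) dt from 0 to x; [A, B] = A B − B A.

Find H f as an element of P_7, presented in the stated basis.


J f = (3/4)x^4 - (1/6)x^2
S_{3/2} J f = (243/64)x^4 - (3/8)x^2
D S_{3/2} J f = (243/16)x^3 - (3/4)x
D_q D S_{3/2} J f = (243/16)x^2 - 3/4
D_q S_{3/2} J f = 0
D D_q S_{3/2} J f = 0
[D_q, D] S_{3/2} J f = (243/16)x^2 - 3/4

g(x) = (243/16)x^2 - 3/4


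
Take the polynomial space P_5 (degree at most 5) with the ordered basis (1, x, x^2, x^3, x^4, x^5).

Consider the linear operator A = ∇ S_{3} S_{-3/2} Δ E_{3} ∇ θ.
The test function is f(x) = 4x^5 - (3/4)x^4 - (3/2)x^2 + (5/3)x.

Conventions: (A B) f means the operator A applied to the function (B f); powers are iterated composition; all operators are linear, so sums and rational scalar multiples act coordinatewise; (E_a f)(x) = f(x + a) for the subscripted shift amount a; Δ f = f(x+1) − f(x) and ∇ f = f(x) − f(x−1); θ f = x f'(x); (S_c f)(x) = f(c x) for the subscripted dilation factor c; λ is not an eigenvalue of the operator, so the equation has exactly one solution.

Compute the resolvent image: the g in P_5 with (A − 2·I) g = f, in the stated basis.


the image equals g(x) = -2x^5 + (3/8)x^4 + (109353/4)x^2 - (380543/6)x + 157149/4

write g with unknown coordinates in the stated basis and equate coefficients in (A − 2·I) g = f
solving from the highest basis element down gives g = -2x^5 + (3/8)x^4 + (109353/4)x^2 - (380543/6)x + 157149/4
check: A g = 54675x^2 - 126846x + 157149/2
so A g − 2·g = 4x^5 - (3/4)x^4 - (3/2)x^2 + (5/3)x = f ✓


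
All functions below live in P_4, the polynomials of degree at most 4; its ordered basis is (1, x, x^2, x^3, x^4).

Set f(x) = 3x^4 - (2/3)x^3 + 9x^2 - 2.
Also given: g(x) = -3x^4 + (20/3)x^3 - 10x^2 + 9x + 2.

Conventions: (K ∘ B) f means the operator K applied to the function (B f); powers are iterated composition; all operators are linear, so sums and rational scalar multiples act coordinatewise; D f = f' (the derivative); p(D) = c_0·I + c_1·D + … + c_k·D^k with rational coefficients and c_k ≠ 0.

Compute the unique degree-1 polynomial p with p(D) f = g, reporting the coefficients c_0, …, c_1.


c_0 = -1, c_1 = 1/2

D^0 f = 3x^4 - (2/3)x^3 + 9x^2 - 2
D^1 f = 12x^3 - 2x^2 + 18x
matching coefficients of g against c_0 f + c_1 Df + … from the top degree down determines the c_i
solution: c_0 = -1, c_1 = 1/2


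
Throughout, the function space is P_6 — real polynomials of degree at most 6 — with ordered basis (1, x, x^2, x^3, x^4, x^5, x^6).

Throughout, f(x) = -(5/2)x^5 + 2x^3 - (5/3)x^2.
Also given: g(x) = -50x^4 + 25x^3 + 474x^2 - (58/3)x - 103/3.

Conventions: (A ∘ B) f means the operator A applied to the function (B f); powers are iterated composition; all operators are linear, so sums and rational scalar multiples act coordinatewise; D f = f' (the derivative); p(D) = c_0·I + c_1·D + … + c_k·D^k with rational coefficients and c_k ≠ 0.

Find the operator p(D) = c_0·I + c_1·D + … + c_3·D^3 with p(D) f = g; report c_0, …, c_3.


p(D) = 4·D − (1/2)·D^2 − 3·D^3, i.e. c_0 = 0, c_1 = 4, c_2 = -1/2, c_3 = -3

D^0 f = -(5/2)x^5 + 2x^3 - (5/3)x^2
D^1 f = -(25/2)x^4 + 6x^2 - (10/3)x
D^2 f = -50x^3 + 12x - 10/3
D^3 f = -150x^2 + 12
matching coefficients of g against c_0 f + c_1 Df + … from the top degree down determines the c_i
solution: c_0 = 0, c_1 = 4, c_2 = -1/2, c_3 = -3


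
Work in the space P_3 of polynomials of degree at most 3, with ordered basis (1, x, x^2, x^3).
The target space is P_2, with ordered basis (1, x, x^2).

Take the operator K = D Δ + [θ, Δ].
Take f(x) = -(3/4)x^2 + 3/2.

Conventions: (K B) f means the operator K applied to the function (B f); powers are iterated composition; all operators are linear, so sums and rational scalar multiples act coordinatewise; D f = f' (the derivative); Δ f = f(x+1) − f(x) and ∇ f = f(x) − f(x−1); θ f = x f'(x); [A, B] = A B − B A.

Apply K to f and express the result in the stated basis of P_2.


g(x) = (3/2)x

Δ f = -(3/2)x - 3/4
D Δ f = -3/2
Δ f = -(3/2)x - 3/4
θ Δ f = -(3/2)x
θ f = -(3/2)x^2
Δ θ f = -3x - 3/2
[θ, Δ] f = (3/2)x + 3/2
(D Δ + [θ, Δ]) f = (3/2)x


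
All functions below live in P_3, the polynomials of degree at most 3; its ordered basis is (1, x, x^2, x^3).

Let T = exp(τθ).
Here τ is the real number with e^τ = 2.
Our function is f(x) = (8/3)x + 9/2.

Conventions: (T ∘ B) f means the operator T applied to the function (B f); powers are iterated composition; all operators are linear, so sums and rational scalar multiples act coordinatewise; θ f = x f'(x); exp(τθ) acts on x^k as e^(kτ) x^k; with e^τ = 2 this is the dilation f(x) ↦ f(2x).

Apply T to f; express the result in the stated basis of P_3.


the result is g(x) = (16/3)x + 9/2

exp(τθ) x^k = e^(kτ) x^k; with e^τ = 2 this sends x^k to 2^k x^k
x ↦ 2 x
applying this coordinatewise to f: exp(τθ) f = (16/3)x + 9/2


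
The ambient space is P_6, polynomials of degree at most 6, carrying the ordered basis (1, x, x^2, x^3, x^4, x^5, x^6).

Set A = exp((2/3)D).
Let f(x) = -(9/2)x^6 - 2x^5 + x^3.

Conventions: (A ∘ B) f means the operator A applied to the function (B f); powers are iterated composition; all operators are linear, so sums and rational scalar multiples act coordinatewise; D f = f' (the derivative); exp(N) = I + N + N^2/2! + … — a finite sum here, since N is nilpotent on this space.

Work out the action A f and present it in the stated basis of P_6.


the image equals g(x) = -(9/2)x^6 - 20x^5 - (110/3)x^4 - (311/9)x^3 - (466/27)x^2 - (340/81)x - 88/243

order-1 term: -18x^5 - (20/3)x^4 + 2x^2
order-2 term: -30x^4 - (80/9)x^3 + (4/3)x
order-3 term: -(80/3)x^3 - (160/27)x^2 + 8/27
order-4 term: -(40/3)x^2 - (160/81)x
order-5 term: -(32/9)x - 64/243
order-6 term: -32/81
the series for exp((2/3)D) f terminates at order 6
exp((2/3)D) f = -(9/2)x^6 - 20x^5 - (110/3)x^4 - (311/9)x^3 - (466/27)x^2 - (340/81)x - 88/243


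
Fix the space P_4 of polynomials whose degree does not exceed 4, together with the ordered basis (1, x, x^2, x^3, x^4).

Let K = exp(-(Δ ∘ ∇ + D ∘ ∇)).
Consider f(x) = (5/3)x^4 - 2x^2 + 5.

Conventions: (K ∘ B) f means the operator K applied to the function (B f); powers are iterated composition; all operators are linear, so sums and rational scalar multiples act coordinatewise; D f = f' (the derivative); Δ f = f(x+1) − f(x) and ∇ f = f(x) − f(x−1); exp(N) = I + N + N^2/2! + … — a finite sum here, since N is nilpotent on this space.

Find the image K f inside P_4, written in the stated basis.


the result is g(x) = (5/3)x^4 - 42x^2 + 20x + 83

order-1 term: -40x^2 + 20x - 2
order-2 term: 80
the series for exp(-(Δ ∘ ∇ + D ∘ ∇)) f terminates at order 2
exp(-(Δ ∘ ∇ + D ∘ ∇)) f = (5/3)x^4 - 42x^2 + 20x + 83


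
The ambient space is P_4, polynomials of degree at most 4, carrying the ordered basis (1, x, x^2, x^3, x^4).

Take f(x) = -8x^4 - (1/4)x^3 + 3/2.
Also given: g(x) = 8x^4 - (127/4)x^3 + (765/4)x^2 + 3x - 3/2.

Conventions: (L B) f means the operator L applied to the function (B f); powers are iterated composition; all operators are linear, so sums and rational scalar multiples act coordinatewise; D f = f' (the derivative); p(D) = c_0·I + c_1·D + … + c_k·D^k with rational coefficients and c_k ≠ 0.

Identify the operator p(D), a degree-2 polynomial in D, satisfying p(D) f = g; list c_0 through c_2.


c_0 = -1, c_1 = 1, c_2 = -2

D^0 f = -8x^4 - (1/4)x^3 + 3/2
D^1 f = -32x^3 - (3/4)x^2
D^2 f = -96x^2 - (3/2)x
matching coefficients of g against c_0 f + c_1 Df + … from the top degree down determines the c_i
solution: c_0 = -1, c_1 = 1, c_2 = -2


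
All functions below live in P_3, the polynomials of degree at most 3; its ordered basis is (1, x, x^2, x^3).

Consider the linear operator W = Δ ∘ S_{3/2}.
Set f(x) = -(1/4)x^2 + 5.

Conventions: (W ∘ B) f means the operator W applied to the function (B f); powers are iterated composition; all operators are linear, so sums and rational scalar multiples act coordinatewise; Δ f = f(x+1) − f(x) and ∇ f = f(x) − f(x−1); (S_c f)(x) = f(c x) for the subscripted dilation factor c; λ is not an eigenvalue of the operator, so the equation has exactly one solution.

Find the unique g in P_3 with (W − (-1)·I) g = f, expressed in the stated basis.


write g with unknown coordinates in the stated basis and equate coefficients in (W − (-1)·I) g = f
solving from the highest basis element down gives g = -(1/4)x^2 + (9/8)x + 31/8
check: W g = -(9/8)x + 9/8
so W g − (-1)·g = -(1/4)x^2 + 5 = f ✓

the result is g(x) = -(1/4)x^2 + (9/8)x + 31/8


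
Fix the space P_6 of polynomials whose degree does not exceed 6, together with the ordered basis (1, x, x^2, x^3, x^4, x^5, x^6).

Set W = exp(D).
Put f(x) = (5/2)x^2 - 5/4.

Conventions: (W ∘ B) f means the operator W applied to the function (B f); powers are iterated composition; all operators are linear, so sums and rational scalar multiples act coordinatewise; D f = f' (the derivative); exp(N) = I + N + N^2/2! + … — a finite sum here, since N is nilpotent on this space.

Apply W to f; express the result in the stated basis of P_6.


the image equals g(x) = (5/2)x^2 + 5x + 5/4

order-1 term: 5x
order-2 term: 5/2
the series for exp(D) f terminates at order 2
exp(D) f = (5/2)x^2 + 5x + 5/4


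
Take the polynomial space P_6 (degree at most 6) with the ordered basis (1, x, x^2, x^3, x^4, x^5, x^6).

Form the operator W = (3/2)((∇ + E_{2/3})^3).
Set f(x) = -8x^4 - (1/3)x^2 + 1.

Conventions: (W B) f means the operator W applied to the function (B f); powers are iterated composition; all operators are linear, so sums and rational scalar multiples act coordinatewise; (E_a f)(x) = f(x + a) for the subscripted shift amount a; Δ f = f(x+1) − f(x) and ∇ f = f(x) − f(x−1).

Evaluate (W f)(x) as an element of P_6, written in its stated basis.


g(x) = -12x^4 - 240x^3 - (2161/2)x^2 - 725x + 2/3

∇ f = -32x^3 + 48x^2 - (98/3)x + 25/3
E_{2/3} f = -8x^4 - (64/3)x^3 - (65/3)x^2 - (268/27)x - 59/81
(∇ + E_{2/3}) f = -8x^4 - (160/3)x^3 + (79/3)x^2 - (1150/27)x + 616/81
∇ (∇ + E_{2/3}) f = -32x^3 - 112x^2 + (542/3)x - 3085/27
E_{2/3} (∇ + E_{2/3}) f = -8x^4 - (224/3)x^3 - (305/3)x^2 - (2378/27)x - 2144/81
(∇ + E_{2/3}) (∇ + E_{2/3}) f = -8x^4 - (320/3)x^3 - (641/3)x^2 + (2500/27)x - 11399/81
∇ (∇ + E_{2/3}) (∇ + E_{2/3}) f = -32x^3 - 272x^2 - (418/3)x + 5605/27
E_{2/3} (∇ + E_{2/3}) (∇ + E_{2/3}) f = -8x^4 - 128x^3 - (1345/3)x^2 - 344x - 5593/27
(∇ + E_{2/3}) (∇ + E_{2/3}) (∇ + E_{2/3}) f = -8x^4 - 160x^3 - (2161/3)x^2 - (1450/3)x + 4/9
((3/2)((∇ + E_{2/3})^3)) f = -12x^4 - 240x^3 - (2161/2)x^2 - 725x + 2/3


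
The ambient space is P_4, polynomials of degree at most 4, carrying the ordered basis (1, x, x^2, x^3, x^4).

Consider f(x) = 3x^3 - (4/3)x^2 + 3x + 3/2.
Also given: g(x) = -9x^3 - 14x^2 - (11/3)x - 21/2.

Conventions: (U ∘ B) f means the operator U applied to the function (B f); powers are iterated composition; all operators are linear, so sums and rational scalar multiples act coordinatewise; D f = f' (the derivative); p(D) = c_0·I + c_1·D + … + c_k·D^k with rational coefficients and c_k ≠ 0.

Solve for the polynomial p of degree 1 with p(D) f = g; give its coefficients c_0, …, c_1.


c_0 = -3, c_1 = -2

D^0 f = 3x^3 - (4/3)x^2 + 3x + 3/2
D^1 f = 9x^2 - (8/3)x + 3
matching coefficients of g against c_0 f + c_1 Df + … from the top degree down determines the c_i
solution: c_0 = -3, c_1 = -2


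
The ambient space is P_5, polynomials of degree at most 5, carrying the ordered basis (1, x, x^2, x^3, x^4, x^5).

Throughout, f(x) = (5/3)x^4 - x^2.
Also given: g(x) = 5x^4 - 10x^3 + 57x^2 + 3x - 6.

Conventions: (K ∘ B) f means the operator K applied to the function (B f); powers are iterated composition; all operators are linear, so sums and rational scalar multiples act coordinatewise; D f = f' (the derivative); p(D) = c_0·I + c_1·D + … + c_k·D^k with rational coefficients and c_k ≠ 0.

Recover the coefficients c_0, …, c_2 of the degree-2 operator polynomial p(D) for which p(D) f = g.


c_0 = 3, c_1 = -3/2, c_2 = 3

D^0 f = (5/3)x^4 - x^2
D^1 f = (20/3)x^3 - 2x
D^2 f = 20x^2 - 2
matching coefficients of g against c_0 f + c_1 Df + … from the top degree down determines the c_i
solution: c_0 = 3, c_1 = -3/2, c_2 = 3


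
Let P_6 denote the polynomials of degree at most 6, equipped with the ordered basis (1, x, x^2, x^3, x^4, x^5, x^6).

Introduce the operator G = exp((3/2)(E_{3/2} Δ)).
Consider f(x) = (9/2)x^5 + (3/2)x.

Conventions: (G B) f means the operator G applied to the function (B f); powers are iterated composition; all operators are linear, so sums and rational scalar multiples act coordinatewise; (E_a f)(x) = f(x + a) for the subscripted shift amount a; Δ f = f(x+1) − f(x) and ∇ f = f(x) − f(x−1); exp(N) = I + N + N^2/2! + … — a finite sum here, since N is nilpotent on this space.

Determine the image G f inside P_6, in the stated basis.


order-1 term: (135/4)x^4 + 270x^3 + (6615/8)x^2 + (2295/2)x + 39051/64
order-2 term: (405/4)x^3 + 1215x^2 + (39285/8)x + 13365/2
order-3 term: (1215/8)x^2 + (3645/2)x + 176175/32
order-4 term: (3645/32)x + 3645/4
order-5 term: 2187/64
the series for exp((3/2)(E_{3/2} Δ)) f terminates at order 5
exp((3/2)(E_{3/2} Δ)) f = (9/2)x^5 + (135/4)x^4 + (1485/4)x^3 + (8775/4)x^2 + (255873/32)x + 219897/16

the image equals g(x) = (9/2)x^5 + (135/4)x^4 + (1485/4)x^3 + (8775/4)x^2 + (255873/32)x + 219897/16


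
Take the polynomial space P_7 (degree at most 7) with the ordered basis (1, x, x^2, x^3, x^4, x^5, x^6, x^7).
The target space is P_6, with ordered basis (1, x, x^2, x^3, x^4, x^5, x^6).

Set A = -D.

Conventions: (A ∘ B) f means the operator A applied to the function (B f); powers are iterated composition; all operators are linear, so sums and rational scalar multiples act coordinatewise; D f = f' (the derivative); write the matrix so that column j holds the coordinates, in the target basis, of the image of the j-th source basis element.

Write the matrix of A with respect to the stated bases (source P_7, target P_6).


image of 1: 0
image of x: -1
image of x^2: -2x
image of x^3: -3x^2
image of x^4: -4x^3
image of x^5: -5x^4
image of x^6: -6x^5
image of x^7: -7x^6
each image's coordinates form column j of the matrix

the matrix is [[0, -1, 0, 0, 0, 0, 0, 0]; [0, 0, -2, 0, 0, 0, 0, 0]; [0, 0, 0, -3, 0, 0, 0, 0]; [0, 0, 0, 0, -4, 0, 0, 0]; [0, 0, 0, 0, 0, -5, 0, 0]; [0, 0, 0, 0, 0, 0, -6, 0]; [0, 0, 0, 0, 0, 0, 0, -7]] (rows listed top to bottom)


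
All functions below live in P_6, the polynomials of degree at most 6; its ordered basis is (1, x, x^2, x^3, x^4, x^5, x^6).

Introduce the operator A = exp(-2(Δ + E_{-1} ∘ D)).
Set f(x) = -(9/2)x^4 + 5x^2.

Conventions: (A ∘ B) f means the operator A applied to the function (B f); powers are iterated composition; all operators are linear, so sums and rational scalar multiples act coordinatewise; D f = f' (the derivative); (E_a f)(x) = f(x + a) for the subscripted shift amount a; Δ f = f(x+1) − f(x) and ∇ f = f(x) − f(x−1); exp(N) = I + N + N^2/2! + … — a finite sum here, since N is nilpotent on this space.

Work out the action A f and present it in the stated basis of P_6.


the image equals g(x) = -(9/2)x^4 + 72x^3 - 481x^2 + 1688x - 2583

order-1 term: 72x^3 - 54x^2 + 104x - 17
order-2 term: -432x^2 + 432x - 550
order-3 term: 1152x - 864
order-4 term: -1152
the series for exp(-2(Δ + E_{-1} ∘ D)) f terminates at order 4
exp(-2(Δ + E_{-1} ∘ D)) f = -(9/2)x^4 + 72x^3 - 481x^2 + 1688x - 2583


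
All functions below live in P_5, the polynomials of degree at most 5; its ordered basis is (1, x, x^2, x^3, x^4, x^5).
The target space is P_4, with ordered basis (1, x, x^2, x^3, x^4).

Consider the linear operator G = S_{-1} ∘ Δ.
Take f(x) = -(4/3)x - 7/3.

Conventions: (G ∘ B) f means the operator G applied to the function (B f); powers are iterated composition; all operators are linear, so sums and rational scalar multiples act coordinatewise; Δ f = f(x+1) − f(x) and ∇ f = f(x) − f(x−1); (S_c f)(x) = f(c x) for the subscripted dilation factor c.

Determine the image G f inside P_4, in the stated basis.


Δ f = -4/3
S_{-1} Δ f = -4/3

the result is g(x) = -4/3


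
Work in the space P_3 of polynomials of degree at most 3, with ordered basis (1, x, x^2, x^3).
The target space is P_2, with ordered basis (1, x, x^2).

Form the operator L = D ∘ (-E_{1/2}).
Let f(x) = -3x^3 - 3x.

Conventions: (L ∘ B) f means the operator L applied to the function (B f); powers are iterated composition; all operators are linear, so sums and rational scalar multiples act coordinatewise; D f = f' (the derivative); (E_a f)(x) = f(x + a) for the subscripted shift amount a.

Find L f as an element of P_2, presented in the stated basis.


E_{1/2} f = -3x^3 - (9/2)x^2 - (21/4)x - 15/8
(-E_{1/2}) f = 3x^3 + (9/2)x^2 + (21/4)x + 15/8
D (-E_{1/2}) f = 9x^2 + 9x + 21/4

the image equals g(x) = 9x^2 + 9x + 21/4


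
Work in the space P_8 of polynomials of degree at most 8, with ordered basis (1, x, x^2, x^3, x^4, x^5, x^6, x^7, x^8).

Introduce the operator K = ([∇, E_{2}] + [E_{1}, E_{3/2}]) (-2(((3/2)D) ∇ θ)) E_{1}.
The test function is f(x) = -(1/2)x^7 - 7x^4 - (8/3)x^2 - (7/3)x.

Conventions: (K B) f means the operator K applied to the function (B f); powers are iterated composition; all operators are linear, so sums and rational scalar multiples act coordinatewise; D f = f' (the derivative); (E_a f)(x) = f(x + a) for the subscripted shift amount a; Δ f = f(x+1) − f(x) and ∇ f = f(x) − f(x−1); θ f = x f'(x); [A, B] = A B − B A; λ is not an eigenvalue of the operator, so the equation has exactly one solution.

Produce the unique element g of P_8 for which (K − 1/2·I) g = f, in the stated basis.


write g with unknown coordinates in the stated basis and equate coefficients in (K − 1/2·I) g = f
solving from the highest basis element down gives g = x^7 + 14x^4 + (16/3)x^2 + (14/3)x
check: K g = 0
so K g − 1/2·g = -(1/2)x^7 - 7x^4 - (8/3)x^2 - (7/3)x = f ✓

the image equals g(x) = x^7 + 14x^4 + (16/3)x^2 + (14/3)x


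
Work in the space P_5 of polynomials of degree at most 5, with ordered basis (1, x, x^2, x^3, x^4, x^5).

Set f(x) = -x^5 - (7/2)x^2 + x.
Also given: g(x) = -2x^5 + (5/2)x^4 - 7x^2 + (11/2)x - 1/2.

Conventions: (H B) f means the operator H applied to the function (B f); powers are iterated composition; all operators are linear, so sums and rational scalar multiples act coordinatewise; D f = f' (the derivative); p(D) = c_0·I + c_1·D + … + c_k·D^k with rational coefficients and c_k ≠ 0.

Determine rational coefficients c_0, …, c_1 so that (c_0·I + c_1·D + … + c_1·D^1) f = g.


p(D) = 2·I − (1/2)·D, i.e. c_0 = 2, c_1 = -1/2

D^0 f = -x^5 - (7/2)x^2 + x
D^1 f = -5x^4 - 7x + 1
matching coefficients of g against c_0 f + c_1 Df + … from the top degree down determines the c_i
solution: c_0 = 2, c_1 = -1/2


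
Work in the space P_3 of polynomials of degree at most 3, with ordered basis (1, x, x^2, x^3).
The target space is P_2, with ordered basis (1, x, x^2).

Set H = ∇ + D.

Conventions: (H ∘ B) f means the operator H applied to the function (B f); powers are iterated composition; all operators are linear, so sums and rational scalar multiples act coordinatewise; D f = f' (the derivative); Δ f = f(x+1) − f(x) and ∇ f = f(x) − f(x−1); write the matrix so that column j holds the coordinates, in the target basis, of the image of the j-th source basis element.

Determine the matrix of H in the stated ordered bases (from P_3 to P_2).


image of 1: 0
image of x: 2
image of x^2: 4x - 1
image of x^3: 6x^2 - 3x + 1
each image's coordinates form column j of the matrix

the matrix is [[0, 2, -1, 1]; [0, 0, 4, -3]; [0, 0, 0, 6]] (rows listed top to bottom)


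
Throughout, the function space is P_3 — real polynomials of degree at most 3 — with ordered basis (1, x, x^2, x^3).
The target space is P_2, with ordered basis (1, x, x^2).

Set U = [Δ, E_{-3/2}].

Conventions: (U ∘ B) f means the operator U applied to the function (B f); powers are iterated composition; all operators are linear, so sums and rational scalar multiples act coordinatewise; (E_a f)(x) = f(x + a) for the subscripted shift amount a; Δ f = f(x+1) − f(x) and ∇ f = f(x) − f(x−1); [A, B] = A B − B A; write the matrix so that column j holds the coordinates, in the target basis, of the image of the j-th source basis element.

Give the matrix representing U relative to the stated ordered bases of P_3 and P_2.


image of 1: 0
image of x: 0
image of x^2: 0
image of x^3: 0
each image's coordinates form column j of the matrix

the matrix is [[0, 0, 0, 0]; [0, 0, 0, 0]; [0, 0, 0, 0]] (rows listed top to bottom)


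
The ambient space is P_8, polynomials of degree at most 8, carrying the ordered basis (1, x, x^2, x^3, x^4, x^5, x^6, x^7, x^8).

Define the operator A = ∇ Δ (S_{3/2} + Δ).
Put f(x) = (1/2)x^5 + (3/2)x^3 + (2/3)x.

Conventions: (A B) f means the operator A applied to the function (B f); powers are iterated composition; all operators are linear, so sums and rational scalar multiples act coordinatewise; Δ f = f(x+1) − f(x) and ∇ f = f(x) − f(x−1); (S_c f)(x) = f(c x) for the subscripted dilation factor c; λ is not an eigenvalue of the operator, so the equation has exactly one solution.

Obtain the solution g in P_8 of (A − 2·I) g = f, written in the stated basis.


the result is g(x) = -(1/4)x^5 - (1263/64)x^3 - (15/2)x^2 - (333521/1536)x - 5109/64

write g with unknown coordinates in the stated basis and equate coefficients in (A − 2·I) g = f
solving from the highest basis element down gives g = -(1/4)x^5 - (1263/64)x^3 - (15/2)x^2 - (333521/1536)x - 5109/64
check: A g = -(1215/32)x^3 - 15x^2 - (111003/256)x - 5109/32
so A g − 2·g = (1/2)x^5 + (3/2)x^3 + (2/3)x = f ✓


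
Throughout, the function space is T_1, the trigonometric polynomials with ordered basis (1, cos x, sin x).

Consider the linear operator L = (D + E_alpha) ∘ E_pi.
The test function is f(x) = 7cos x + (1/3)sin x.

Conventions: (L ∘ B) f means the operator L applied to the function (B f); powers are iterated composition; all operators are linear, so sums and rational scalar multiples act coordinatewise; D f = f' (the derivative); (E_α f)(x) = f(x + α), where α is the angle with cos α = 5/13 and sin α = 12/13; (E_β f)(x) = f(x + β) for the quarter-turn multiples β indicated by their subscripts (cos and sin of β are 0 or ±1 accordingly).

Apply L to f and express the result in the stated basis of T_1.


E_pi f = -7cos x - (1/3)sin x
D E_pi f = -(1/3)cos x + 7sin x
E_alpha E_pi f = -3cos x + (19/3)sin x
(D + E_alpha) E_pi f = -(10/3)cos x + (40/3)sin x

the result is g(x) = -(10/3)cos x + (40/3)sin x


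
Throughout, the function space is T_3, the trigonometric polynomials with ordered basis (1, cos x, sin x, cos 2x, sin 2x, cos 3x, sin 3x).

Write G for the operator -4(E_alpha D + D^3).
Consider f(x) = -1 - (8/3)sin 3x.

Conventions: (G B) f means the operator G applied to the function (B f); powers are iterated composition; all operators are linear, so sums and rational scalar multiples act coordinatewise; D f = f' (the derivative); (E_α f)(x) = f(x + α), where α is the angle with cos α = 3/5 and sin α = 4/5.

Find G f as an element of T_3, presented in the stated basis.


D f = -8cos 3x
E_alpha D f = (936/125)cos 3x + (352/125)sin 3x
D f = -8cos 3x
D D f = 24sin 3x
D D D f = 72cos 3x
(E_alpha D + D^3) f = (9936/125)cos 3x + (352/125)sin 3x
(-4(E_alpha D + D^3)) f = -(39744/125)cos 3x - (1408/125)sin 3x

the result is g(x) = -(39744/125)cos 3x - (1408/125)sin 3x


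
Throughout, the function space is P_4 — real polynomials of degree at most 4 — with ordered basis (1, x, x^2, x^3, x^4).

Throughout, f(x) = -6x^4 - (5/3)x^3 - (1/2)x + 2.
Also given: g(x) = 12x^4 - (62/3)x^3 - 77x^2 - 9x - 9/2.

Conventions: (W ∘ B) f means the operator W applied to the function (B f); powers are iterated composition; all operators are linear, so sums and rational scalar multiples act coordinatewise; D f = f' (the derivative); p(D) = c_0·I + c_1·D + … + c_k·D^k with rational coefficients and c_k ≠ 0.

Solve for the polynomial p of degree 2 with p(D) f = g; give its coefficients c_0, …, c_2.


c_0 = -2, c_1 = 1, c_2 = 1

D^0 f = -6x^4 - (5/3)x^3 - (1/2)x + 2
D^1 f = -24x^3 - 5x^2 - 1/2
D^2 f = -72x^2 - 10x
matching coefficients of g against c_0 f + c_1 Df + … from the top degree down determines the c_i
solution: c_0 = -2, c_1 = 1, c_2 = 1


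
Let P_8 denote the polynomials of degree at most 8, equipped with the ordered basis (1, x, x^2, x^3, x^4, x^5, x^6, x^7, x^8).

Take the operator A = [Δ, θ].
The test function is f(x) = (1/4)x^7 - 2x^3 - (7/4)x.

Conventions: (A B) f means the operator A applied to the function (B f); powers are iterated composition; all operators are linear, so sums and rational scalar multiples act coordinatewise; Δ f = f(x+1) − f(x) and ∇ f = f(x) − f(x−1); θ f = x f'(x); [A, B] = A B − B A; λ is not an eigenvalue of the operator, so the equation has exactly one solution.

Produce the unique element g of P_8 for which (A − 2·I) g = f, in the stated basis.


g(x) = -(1/8)x^7 - (7/16)x^6 - (63/16)x^5 - (735/32)x^4 - (1699/16)x^3 - (12027/32)x^2 - (28157/32)x - 66087/64

write g with unknown coordinates in the stated basis and equate coefficients in (A − 2·I) g = f
solving from the highest basis element down gives g = -(1/8)x^7 - (7/16)x^6 - (63/16)x^5 - (735/32)x^4 - (1699/16)x^3 - (12027/32)x^2 - (28157/32)x - 66087/64
check: A g = -(7/8)x^6 - (63/8)x^5 - (735/16)x^4 - (1715/8)x^3 - (12027/16)x^2 - (28185/16)x - 66087/32
so A g − 2·g = (1/4)x^7 - 2x^3 - (7/4)x = f ✓


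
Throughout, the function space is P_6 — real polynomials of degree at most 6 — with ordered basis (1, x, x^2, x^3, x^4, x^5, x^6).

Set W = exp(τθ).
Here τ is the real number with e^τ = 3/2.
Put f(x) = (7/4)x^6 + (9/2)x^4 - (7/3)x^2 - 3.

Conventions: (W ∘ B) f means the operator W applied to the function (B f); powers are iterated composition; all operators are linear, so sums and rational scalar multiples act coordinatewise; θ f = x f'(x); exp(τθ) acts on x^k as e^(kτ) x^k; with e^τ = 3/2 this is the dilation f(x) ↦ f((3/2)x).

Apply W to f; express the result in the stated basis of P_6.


the result is g(x) = (5103/256)x^6 + (729/32)x^4 - (21/4)x^2 - 3

exp(τθ) x^k = e^(kτ) x^k; with e^τ = 3/2 this sends x^k to (3/2)^k x^k
x^2 ↦ 9/4 x^2
x^4 ↦ 81/16 x^4
x^6 ↦ 729/64 x^6
applying this coordinatewise to f: exp(τθ) f = (5103/256)x^6 + (729/32)x^4 - (21/4)x^2 - 3


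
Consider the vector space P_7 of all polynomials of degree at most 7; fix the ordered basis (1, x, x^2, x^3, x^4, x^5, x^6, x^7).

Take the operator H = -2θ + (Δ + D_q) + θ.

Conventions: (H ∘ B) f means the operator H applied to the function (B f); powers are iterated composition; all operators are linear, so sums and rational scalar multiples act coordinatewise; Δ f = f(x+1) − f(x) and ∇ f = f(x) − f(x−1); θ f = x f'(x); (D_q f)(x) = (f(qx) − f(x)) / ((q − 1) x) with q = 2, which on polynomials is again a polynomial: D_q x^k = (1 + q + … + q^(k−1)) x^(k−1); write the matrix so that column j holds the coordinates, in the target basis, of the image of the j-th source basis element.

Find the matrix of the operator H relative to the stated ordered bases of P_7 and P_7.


the matrix is [[0, 2, 1, 1, 1, 1, 1, 1]; [0, -1, 5, 3, 4, 5, 6, 7]; [0, 0, -2, 10, 6, 10, 15, 21]; [0, 0, 0, -3, 19, 10, 20, 35]; [0, 0, 0, 0, -4, 36, 15, 35]; [0, 0, 0, 0, 0, -5, 69, 21]; [0, 0, 0, 0, 0, 0, -6, 134]; [0, 0, 0, 0, 0, 0, 0, -7]] (rows listed top to bottom)

image of 1: 0
image of x: -x + 2
image of x^2: -2x^2 + 5x + 1
image of x^3: -3x^3 + 10x^2 + 3x + 1
image of x^4: -4x^4 + 19x^3 + 6x^2 + 4x + 1
image of x^5: -5x^5 + 36x^4 + 10x^3 + 10x^2 + 5x + 1
image of x^6: -6x^6 + 69x^5 + 15x^4 + 20x^3 + 15x^2 + 6x + 1
image of x^7: -7x^7 + 134x^6 + 21x^5 + 35x^4 + 35x^3 + 21x^2 + 7x + 1
each image's coordinates form column j of the matrix
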